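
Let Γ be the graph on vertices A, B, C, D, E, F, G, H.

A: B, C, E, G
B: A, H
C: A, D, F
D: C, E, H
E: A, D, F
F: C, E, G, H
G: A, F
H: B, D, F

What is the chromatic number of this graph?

The cycle F-C-A-B-H-F has odd length 5, so it cannot be 2-colored; at least 3 colors are needed.
One proper 3-coloring: A=1, B=3, C=2, D=1, E=2, F=1, G=2, H=2. Every edge joins two different colors.

3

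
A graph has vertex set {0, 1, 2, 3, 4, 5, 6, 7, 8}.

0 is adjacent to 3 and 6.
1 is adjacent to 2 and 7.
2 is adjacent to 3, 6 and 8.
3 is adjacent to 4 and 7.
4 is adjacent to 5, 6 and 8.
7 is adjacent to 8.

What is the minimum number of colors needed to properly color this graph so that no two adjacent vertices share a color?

0 and 6 are adjacent, so at least 2 colors are needed.
2 colors suffice: color a → {1, 3, 5, 6, 8}; color b → {0, 2, 4, 7}. Each edge has distinct colors on its endpoints.

2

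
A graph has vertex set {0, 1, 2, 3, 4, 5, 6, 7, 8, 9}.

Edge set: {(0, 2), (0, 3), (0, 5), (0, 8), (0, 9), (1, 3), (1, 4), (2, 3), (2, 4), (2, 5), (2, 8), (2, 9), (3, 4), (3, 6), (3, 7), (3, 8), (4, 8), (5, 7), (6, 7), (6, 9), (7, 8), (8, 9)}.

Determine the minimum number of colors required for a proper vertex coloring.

2, 3, 4, 8 are pairwise adjacent (a clique of size 4), so at least 4 colors are needed.
4 colors suffice: color a → {3, 5, 9}; color b → {1, 2, 7}; color c → {6, 8}; color d → {0, 4}. Each edge has distinct colors on its endpoints.

4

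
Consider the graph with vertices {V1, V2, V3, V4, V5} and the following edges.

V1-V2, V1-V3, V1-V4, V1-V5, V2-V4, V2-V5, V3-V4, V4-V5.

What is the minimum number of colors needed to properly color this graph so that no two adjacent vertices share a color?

4

V1, V2, V4, V5 are pairwise adjacent (a clique of size 4), so at least 4 colors are needed.
A valid assignment using 4 colors: V1=blue, V2=yellow, V3=green, V4=red, V5=green. Every edge joins two different colors.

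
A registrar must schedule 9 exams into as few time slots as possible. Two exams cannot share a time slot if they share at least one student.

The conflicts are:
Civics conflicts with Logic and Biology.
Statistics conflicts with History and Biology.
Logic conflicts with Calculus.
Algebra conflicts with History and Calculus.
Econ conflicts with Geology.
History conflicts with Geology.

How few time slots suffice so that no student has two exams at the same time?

3

The cycle Civics-Biology-Statistics-History-Algebra-Calculus-Logic-Civics has odd length 7, so it cannot be 2-colored; at least 3 time slots are needed.
3 time slots suffice: Civics=1, Statistics=2, Logic=2, Algebra=2, Econ=1, History=1, Geology=2, Calculus=1, Biology=3. No two conflicting exams share a time slot.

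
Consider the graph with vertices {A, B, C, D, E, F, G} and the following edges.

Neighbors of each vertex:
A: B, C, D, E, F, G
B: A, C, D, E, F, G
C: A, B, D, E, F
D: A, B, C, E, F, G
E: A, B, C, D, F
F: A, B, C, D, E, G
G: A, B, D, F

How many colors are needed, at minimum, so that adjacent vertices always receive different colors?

6

A, B, C, D, E, F are mutually adjacent (a clique of size 6), so at least 6 colors are needed.
6 colors suffice: color 1 → {B}; color 2 → {F}; color 3 → {A}; color 4 → {D}; color 5 → {E, G}; color 6 → {C}. No two adjacent vertices share a color.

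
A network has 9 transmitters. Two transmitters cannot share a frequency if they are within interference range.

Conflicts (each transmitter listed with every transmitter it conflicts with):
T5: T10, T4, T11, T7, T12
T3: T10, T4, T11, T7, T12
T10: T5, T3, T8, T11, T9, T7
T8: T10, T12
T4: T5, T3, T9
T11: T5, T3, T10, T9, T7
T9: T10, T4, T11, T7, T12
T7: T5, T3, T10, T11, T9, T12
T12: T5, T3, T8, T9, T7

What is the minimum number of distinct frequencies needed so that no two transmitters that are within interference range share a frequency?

T3, T10, T11, T7 all conflict with each other, so at least 4 frequencies are needed.
A valid assignment using 4 frequencies: T5=4, T3=4, T10=2, T8=1, T4=1, T11=3, T9=4, T7=1, T12=2. Each listed conflict is separated.

4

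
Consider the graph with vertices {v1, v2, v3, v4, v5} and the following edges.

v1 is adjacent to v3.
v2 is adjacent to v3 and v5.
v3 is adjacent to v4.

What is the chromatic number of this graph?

v3 and v4 are adjacent, so at least 2 colors are needed.
A valid assignment using 2 colors: v1=B, v2=B, v3=R, v4=B, v5=R. Every edge joins two different colors.

2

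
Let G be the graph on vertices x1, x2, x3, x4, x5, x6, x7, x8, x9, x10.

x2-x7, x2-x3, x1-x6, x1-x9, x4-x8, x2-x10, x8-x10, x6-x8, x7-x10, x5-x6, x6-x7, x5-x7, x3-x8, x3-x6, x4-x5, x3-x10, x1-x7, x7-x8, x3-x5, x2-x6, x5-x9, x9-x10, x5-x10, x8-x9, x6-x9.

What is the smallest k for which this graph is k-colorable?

x5, x6, x7 are pairwise adjacent, so at least 3 colors are needed.
One proper 3-coloring: x1=2, x2=2, x3=3, x4=1, x5=2, x6=1, x7=3, x8=2, x9=3, x10=1. Each edge has distinct colors on its endpoints.

3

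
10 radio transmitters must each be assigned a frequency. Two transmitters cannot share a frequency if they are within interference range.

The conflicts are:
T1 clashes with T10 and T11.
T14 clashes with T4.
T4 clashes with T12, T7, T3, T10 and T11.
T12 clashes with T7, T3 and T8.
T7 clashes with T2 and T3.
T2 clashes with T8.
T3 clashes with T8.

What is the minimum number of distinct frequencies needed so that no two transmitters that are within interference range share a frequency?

4

T4, T12, T7, T3 pairwise conflict, so at least 4 frequencies are needed.
4 frequencies suffice: T1=1, T14=2, T4=1, T12=3, T7=2, T2=3, T3=4, T10=2, T11=2, T8=1. Every pair that conflicts lands in different frequencies.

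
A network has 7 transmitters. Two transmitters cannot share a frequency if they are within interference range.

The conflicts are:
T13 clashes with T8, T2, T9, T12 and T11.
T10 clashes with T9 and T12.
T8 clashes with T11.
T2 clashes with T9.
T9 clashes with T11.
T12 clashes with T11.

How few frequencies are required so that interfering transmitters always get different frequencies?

3

T13, T2, T9 pairwise conflict, so at least 3 frequencies are needed.
Using 3 frequencies: T13=1, T10=1, T8=3, T2=2, T9=3, T12=3, T11=2. No two conflicting transmitters share a frequency.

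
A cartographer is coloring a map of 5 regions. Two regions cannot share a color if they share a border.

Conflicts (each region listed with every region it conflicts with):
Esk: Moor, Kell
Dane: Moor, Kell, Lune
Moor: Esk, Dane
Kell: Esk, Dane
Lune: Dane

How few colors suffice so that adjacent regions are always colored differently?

2

Esk and Kell conflict, so at least 2 colors are needed.
A valid assignment using 2 colors: Esk=1, Dane=1, Moor=2, Kell=2, Lune=2. Each listed conflict is separated.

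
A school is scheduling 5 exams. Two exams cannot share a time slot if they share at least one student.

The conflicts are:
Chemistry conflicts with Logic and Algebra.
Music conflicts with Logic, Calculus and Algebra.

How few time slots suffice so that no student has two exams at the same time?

2

Music and Calculus conflict, so at least 2 time slots are needed.
2 time slots suffice: Chemistry=1, Music=1, Logic=2, Calculus=2, Algebra=2. No two conflicting exams share a time slot.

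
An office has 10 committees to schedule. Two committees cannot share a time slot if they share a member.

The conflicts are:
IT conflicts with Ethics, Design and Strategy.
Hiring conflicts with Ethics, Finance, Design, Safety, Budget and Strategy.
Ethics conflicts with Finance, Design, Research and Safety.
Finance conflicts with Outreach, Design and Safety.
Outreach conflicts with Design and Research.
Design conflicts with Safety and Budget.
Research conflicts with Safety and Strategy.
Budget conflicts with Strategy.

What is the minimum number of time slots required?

5

Hiring, Ethics, Finance, Design, Safety pairwise conflict, so at least 5 time slots are needed.
5 time slots suffice: IT=3, Hiring=3, Ethics=2, Finance=4, Outreach=2, Design=1, Research=3, Safety=5, Budget=2, Strategy=1. No two conflicting committees share a time slot.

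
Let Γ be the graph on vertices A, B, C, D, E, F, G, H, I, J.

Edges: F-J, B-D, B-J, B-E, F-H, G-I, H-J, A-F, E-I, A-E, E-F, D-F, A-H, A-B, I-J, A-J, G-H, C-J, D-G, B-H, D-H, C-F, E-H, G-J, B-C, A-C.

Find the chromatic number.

4

A, B, H, J are pairwise adjacent (a clique of size 4), so at least 4 colors are needed.
4 colors suffice: color red → {C, H, I}; color blue → {D, E, J}; color green → {A, G}; color yellow → {B, F}. Every edge joins two different colors.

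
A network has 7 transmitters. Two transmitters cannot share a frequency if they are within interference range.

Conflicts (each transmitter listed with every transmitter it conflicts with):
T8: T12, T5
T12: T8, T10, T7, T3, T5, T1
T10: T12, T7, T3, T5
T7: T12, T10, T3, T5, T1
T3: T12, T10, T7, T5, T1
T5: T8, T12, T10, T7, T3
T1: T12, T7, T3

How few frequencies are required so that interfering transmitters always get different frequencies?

5

T12, T10, T7, T3, T5 pairwise conflict, so at least 5 frequencies are needed.
5 frequencies suffice: frequency 1 → {T12}; frequency 2 → {T5, T1}; frequency 3 → {T8, T3}; frequency 4 → {T7}; frequency 5 → {T10}. Each listed conflict is separated.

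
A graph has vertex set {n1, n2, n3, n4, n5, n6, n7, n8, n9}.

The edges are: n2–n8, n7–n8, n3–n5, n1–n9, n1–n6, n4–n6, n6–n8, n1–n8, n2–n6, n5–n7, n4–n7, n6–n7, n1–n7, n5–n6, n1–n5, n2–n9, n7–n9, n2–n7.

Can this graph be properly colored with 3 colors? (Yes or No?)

n2, n6, n7, n8 are mutually adjacent (a clique of size 4), so at least 4 colors are needed.
So 3 colors are not enough.

No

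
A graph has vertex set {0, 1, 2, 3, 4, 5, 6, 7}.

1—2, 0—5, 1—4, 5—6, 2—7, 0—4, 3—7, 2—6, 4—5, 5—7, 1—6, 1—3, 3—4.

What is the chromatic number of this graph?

1, 2, 6 form a triangle, so at least 3 colors are needed.
3 colors suffice: color a → {1, 5}; color b → {4, 6, 7}; color c → {0, 2, 3}. Each edge has distinct colors on its endpoints.

3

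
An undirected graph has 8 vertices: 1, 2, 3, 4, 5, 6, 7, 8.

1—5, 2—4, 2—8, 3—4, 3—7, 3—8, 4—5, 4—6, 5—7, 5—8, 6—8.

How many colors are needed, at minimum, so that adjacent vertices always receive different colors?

1 and 5 are adjacent, so at least 2 colors are needed.
One proper 2-coloring: 1=red, 2=blue, 3=blue, 4=red, 5=blue, 6=blue, 7=red, 8=red. No two adjacent vertices share a color.

2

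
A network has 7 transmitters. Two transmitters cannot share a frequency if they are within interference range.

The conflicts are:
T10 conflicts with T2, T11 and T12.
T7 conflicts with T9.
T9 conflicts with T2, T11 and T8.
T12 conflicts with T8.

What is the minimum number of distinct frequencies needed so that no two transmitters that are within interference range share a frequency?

The cycle T8-T9-T11-T10-T12-T8 has odd length 5, so it cannot be 2-colored; at least 3 frequencies are needed.
3 frequencies suffice: T10=1, T7=2, T9=1, T2=2, T11=2, T12=2, T8=3. No two conflicting transmitters share a frequency.

3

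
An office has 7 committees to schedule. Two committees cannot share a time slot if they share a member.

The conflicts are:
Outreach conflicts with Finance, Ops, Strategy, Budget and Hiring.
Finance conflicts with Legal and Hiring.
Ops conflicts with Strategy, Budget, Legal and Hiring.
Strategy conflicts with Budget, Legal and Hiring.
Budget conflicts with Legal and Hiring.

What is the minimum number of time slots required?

5

Outreach, Ops, Strategy, Budget, Hiring pairwise conflict, so at least 5 time slots are needed.
A valid assignment using 5 time slots: Outreach=1, Finance=2, Ops=5, Strategy=2, Budget=3, Legal=1, Hiring=4. No two conflicting committees share a time slot.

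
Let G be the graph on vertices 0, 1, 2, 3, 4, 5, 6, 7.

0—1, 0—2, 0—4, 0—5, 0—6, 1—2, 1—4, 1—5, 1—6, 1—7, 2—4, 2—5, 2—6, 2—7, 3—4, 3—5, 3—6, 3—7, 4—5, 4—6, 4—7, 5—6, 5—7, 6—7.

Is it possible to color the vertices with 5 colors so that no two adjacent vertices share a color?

No

1, 2, 4, 5, 6, 7 are pairwise adjacent (a clique of size 6), so at least 6 colors are needed.
So 5 colors are not enough.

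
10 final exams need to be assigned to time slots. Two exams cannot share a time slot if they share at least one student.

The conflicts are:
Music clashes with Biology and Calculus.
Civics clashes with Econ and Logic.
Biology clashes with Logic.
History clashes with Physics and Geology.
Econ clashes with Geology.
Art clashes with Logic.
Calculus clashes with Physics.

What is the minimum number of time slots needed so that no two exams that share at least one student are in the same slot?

3

The cycle Music-Calculus-Physics-History-Geology-Econ-Civics-Logic-Biology-Music has odd length 9, so it cannot be 2-colored; at least 3 time slots are needed.
3 time slots suffice: time slot 1 → {Music, Physics, Geology, Logic}; time slot 2 → {Biology, History, Econ, Art, Calculus}; time slot 3 → {Civics}. Each listed conflict is separated.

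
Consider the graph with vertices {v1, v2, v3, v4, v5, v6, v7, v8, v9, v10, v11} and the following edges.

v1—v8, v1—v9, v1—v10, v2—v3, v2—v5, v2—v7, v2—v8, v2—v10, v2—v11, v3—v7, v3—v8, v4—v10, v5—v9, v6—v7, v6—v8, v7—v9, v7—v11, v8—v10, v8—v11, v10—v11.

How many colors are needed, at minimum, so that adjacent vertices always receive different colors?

v2, v8, v10, v11 form a clique, so at least 4 colors are needed.
4 colors suffice: color 1 → {v1, v2, v4, v6}; color 2 → {v5, v7, v8}; color 3 → {v3, v9, v10}; color 4 → {v11}. No two adjacent vertices share a color.

4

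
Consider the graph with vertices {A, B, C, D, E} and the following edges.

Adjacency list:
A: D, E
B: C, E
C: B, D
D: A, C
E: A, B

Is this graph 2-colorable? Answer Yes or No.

No

The cycle B-C-D-A-E-B has odd length 5, so it cannot be 2-colored; at least 3 colors are needed.
So 2 colors are not enough.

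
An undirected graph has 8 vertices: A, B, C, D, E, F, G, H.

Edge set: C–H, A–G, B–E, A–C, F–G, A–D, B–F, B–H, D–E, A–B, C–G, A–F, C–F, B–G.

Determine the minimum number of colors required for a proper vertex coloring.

4

A, C, F, G are mutually adjacent (a clique of size 4), so at least 4 colors are needed.
4 colors suffice: color red → {A, E, H}; color blue → {B, C, D}; color green → {G}; color yellow → {F}. Each edge has distinct colors on its endpoints.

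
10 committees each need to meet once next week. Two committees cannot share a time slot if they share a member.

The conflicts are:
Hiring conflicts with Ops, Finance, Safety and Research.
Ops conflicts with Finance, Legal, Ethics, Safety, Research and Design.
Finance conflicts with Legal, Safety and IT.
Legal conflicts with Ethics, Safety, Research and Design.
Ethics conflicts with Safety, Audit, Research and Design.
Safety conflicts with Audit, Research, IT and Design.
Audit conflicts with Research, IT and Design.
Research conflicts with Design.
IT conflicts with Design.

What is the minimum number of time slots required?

6

Ops, Legal, Ethics, Safety, Research, Design all conflict with each other, so at least 6 time slots are needed.
Using 6 time slots: Hiring=5, Ops=2, Finance=3, Legal=6, Ethics=5, Safety=1, Audit=2, Research=4, IT=4, Design=3. Every pair that conflicts lands in different time slots.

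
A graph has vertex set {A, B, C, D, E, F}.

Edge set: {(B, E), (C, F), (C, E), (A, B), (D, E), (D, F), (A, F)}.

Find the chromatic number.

3

The cycle B-E-D-F-A-B has odd length 5, so it cannot be 2-colored; at least 3 colors are needed.
One proper 3-coloring: A=green, B=blue, C=blue, D=blue, E=red, F=red. No two adjacent vertices share a color.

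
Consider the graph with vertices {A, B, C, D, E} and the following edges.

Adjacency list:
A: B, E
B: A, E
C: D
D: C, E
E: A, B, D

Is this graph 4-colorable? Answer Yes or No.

Yes

The chromatic number is 3. A, B, E are pairwise adjacent, so at least 3 colors are needed.
One proper 3-coloring: A=2, B=3, C=1, D=2, E=1.
Since 4 ≥ 3, a proper 4-coloring certainly exists.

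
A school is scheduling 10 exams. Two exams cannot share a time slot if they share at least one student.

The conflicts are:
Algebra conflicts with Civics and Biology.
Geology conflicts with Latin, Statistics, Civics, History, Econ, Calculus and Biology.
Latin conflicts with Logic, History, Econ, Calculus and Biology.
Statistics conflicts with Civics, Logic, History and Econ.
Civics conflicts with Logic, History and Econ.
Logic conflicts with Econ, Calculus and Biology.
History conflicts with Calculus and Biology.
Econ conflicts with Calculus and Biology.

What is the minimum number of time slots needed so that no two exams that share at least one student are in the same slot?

4

Latin, Logic, Econ, Calculus all conflict with each other, so at least 4 time slots are needed.
4 time slots suffice: time slot 1 → {Algebra, History, Econ}; time slot 2 → {Geology, Logic}; time slot 3 → {Civics, Calculus, Biology}; time slot 4 → {Latin, Statistics}. Every pair that conflicts lands in different time slots.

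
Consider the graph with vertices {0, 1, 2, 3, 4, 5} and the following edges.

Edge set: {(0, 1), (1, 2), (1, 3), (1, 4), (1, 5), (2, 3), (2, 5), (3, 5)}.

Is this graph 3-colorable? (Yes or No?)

No

1, 2, 3, 5 are pairwise adjacent (a clique of size 4), so at least 4 colors are needed.
So 3 colors are not enough.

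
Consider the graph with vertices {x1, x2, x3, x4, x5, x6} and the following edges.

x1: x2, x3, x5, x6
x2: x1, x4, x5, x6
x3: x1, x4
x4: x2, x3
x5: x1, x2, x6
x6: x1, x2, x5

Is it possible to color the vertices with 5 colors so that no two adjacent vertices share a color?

The chromatic number is 4. x1, x2, x5, x6 form a clique, so at least 4 colors are needed.
4 colors suffice: x1=R, x2=B, x3=B, x4=R, x5=G, x6=Y.
Since 5 ≥ 4, a proper 5-coloring certainly exists.

Yes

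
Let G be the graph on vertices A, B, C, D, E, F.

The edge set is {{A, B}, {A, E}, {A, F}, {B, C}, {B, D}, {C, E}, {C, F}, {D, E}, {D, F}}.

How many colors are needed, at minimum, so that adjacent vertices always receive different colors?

2

C and E are adjacent, so at least 2 colors are needed.
One proper 2-coloring: A=1, B=2, C=1, D=1, E=2, F=2. Every edge joins two different colors.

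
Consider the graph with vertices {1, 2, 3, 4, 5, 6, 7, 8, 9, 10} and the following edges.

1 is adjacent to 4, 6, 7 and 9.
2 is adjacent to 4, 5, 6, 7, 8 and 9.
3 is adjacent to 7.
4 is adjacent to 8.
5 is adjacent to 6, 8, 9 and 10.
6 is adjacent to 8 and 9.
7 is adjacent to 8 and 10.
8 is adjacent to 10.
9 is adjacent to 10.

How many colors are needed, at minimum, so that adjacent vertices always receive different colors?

4

2, 5, 6, 8 are pairwise adjacent (a clique of size 4), so at least 4 colors are needed.
4 colors suffice: color a → {1, 2, 3, 10}; color b → {8, 9}; color c → {4, 6, 7}; color d → {5}. Each edge has distinct colors on its endpoints.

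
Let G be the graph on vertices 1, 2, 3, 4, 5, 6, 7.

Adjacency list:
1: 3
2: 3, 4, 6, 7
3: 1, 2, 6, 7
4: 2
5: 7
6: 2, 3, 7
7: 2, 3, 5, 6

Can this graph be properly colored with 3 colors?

No

2, 3, 6, 7 are pairwise adjacent (a clique of size 4), so at least 4 colors are needed.
So 3 colors are not enough.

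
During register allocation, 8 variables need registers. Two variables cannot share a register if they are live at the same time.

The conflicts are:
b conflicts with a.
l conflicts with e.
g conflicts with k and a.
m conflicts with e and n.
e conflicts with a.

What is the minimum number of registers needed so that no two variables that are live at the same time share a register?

2

g and a conflict, so at least 2 registers are needed.
2 registers suffice: b=2, l=1, g=2, m=1, e=2, k=1, a=1, n=2. Every pair that conflicts lands in different registers.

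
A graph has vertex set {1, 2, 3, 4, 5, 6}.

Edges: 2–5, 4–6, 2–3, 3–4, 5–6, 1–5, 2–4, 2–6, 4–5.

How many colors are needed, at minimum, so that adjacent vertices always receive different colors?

2, 4, 5, 6 are pairwise adjacent (a clique of size 4), so at least 4 colors are needed.
4 colors suffice: color red → {3, 5}; color blue → {1, 4}; color green → {2}; color yellow → {6}. Each edge has distinct colors on its endpoints.

4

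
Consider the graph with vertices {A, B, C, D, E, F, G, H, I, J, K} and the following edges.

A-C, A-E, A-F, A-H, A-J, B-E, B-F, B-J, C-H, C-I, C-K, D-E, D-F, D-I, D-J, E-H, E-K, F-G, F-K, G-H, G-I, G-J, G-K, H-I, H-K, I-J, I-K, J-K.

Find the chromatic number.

G, I, J, K are pairwise adjacent (a clique of size 4), so at least 4 colors are needed.
4 colors suffice: color 1 → {A, B, D, K}; color 2 → {E, F, I}; color 3 → {H, J}; color 4 → {C, G}. Every edge joins two different colors.

4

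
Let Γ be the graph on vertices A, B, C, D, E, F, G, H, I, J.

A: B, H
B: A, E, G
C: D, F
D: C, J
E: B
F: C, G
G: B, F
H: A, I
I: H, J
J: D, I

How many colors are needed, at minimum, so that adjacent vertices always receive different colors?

The cycle G-F-C-D-J-I-H-A-B-G has odd length 9, so it cannot be 2-colored; at least 3 colors are needed.
3 colors suffice: color 1 → {B, F, H, J}; color 2 → {A, C, E, G, I}; color 3 → {D}. Each edge has distinct colors on its endpoints.

3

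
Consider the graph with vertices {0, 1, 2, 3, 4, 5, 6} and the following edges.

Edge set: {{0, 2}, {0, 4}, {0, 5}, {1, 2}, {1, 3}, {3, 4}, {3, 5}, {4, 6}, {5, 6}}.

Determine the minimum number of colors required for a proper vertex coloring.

The cycle 2-0-4-3-1-2 has odd length 5, so it cannot be 2-colored; at least 3 colors are needed.
3 colors suffice: color a → {2, 4, 5}; color b → {0, 3, 6}; color c → {1}. Each edge has distinct colors on its endpoints.

3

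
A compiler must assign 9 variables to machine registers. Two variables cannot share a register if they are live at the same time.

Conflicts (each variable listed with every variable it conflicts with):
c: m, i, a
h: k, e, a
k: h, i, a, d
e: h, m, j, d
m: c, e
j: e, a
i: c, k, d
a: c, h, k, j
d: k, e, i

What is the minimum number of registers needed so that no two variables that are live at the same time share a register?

k, i, d all conflict with each other, so at least 3 registers are needed.
3 registers suffice: register 1 → {e, i, a}; register 2 → {c, k, j}; register 3 → {h, m, d}. Every pair that conflicts lands in different registers.

3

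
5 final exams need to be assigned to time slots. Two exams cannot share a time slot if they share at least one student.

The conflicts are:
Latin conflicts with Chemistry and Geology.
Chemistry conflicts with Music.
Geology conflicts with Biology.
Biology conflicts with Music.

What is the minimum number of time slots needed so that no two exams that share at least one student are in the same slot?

The cycle Biology-Geology-Latin-Chemistry-Music-Biology has odd length 5, so it cannot be 2-colored; at least 3 time slots are needed.
A valid assignment using 3 time slots: Latin=1, Chemistry=2, Geology=2, Biology=1, Music=3. Each listed conflict is separated.

3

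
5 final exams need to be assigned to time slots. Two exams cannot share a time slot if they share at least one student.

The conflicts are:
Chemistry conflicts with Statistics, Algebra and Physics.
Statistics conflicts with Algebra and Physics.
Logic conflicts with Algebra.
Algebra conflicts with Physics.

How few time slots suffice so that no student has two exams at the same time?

Chemistry, Statistics, Algebra, Physics are mutually in conflict, so at least 4 time slots are needed.
4 time slots suffice: Chemistry=2, Statistics=4, Logic=2, Algebra=1, Physics=3. No two conflicting exams share a time slot.

4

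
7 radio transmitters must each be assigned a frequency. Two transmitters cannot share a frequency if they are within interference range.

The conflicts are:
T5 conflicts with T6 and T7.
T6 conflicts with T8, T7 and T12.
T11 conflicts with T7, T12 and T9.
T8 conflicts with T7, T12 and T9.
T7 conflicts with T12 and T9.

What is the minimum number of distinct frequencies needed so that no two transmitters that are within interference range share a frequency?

T6, T8, T7, T12 pairwise conflict, so at least 4 frequencies are needed.
4 frequencies suffice: T5=2, T6=4, T11=2, T8=2, T7=1, T12=3, T9=3. No two conflicting transmitters share a frequency.

4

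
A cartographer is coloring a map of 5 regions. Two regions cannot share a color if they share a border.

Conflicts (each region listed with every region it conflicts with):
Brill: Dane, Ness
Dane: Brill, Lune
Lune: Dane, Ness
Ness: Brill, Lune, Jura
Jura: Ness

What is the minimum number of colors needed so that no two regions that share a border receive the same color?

2

Ness and Jura conflict, so at least 2 colors are needed.
2 colors suffice: color 1 → {Dane, Ness}; color 2 → {Brill, Lune, Jura}. Each listed conflict is separated.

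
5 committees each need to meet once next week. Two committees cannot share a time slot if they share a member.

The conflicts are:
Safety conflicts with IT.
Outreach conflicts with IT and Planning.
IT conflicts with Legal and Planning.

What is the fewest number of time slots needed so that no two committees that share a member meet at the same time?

3

Outreach, IT, Planning all conflict with each other, so at least 3 time slots are needed.
3 time slots suffice: time slot 1 → {IT}; time slot 2 → {Safety, Legal, Planning}; time slot 3 → {Outreach}. Every pair that conflicts lands in different time slots.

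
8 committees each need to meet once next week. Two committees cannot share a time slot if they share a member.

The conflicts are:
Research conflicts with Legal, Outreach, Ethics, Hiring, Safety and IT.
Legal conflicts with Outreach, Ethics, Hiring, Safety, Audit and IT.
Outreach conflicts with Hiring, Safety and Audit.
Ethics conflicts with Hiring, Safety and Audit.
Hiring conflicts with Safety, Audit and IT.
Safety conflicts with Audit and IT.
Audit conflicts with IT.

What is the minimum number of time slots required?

Research, Legal, Ethics, Hiring, Safety all conflict with each other, so at least 5 time slots are needed.
A valid assignment using 5 time slots: Research=4, Legal=2, Outreach=5, Ethics=5, Hiring=3, Safety=1, Audit=4, IT=5. Every pair that conflicts lands in different time slots.

5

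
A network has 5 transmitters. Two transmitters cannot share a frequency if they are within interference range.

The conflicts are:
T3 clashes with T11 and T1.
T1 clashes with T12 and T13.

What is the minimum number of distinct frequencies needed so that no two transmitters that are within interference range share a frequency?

2

T3 and T1 conflict, so at least 2 frequencies are needed.
A valid assignment using 2 frequencies: T3=2, T11=1, T1=1, T12=2, T13=2. Every pair that conflicts lands in different frequencies.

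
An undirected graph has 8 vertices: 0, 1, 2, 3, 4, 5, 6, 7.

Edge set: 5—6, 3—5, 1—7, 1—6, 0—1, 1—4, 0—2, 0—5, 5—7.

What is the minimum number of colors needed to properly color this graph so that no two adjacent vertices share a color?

1 and 4 are adjacent, so at least 2 colors are needed.
2 colors suffice: 0=blue, 1=red, 2=red, 3=blue, 4=blue, 5=red, 6=blue, 7=blue. No two adjacent vertices share a color.

2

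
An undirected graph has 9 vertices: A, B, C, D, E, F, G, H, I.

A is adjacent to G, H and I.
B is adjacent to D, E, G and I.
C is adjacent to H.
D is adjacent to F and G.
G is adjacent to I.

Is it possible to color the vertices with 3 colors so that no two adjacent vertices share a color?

Yes

The chromatic number is 3. B, G, I are mutually adjacent, so at least 3 colors are needed.
3 colors suffice: color 1 → {A, B, C, F}; color 2 → {E, G, H}; color 3 → {D, I}.
That is already a proper 3-coloring.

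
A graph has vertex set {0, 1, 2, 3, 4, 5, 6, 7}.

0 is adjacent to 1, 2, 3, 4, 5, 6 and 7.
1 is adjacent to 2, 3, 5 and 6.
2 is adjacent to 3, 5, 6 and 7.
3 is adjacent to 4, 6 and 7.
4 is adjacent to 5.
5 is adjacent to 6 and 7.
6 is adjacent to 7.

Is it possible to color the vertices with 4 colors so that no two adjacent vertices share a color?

No

0, 2, 5, 6, 7 are pairwise adjacent (a clique of size 5), so at least 5 colors are needed.
So 4 colors are not enough.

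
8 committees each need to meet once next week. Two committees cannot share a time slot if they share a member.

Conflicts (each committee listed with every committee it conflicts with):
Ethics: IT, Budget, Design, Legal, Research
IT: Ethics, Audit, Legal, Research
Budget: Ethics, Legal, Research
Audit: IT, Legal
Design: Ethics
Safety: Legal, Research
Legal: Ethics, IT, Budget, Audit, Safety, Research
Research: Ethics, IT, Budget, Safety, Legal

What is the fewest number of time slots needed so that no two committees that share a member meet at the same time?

Ethics, IT, Legal, Research all conflict with each other, so at least 4 time slots are needed.
4 time slots suffice: time slot 1 → {Design, Legal}; time slot 2 → {Audit, Research}; time slot 3 → {Ethics, Safety}; time slot 4 → {IT, Budget}. Each listed conflict is separated.

4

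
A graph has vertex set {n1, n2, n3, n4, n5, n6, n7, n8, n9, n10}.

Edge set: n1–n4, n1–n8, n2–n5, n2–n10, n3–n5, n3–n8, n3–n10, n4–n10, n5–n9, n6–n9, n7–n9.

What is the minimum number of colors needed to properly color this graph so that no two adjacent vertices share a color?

3

The cycle n3-n10-n4-n1-n8-n3 has odd length 5, so it cannot be 2-colored; at least 3 colors are needed.
3 colors suffice: color 1 → {n2, n3, n4, n9}; color 2 → {n5, n6, n7, n8, n10}; color 3 → {n1}. Each edge has distinct colors on its endpoints.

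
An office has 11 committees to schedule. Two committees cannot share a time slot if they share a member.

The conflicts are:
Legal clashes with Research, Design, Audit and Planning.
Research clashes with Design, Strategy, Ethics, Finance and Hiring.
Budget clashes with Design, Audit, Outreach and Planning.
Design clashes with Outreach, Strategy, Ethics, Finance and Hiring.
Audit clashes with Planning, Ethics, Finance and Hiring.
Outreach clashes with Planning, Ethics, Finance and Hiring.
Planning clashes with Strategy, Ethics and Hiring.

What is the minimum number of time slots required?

Legal, Research, Design pairwise conflict, so at least 3 time slots are needed.
3 time slots suffice: Legal=3, Research=2, Budget=3, Design=1, Audit=2, Outreach=2, Planning=1, Strategy=3, Ethics=3, Finance=3, Hiring=3. Each listed conflict is separated.

3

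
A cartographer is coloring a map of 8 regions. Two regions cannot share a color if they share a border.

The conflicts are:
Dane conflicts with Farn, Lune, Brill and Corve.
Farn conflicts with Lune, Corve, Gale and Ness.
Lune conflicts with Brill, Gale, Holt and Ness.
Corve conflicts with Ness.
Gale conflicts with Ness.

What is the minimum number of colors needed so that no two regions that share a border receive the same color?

Farn, Lune, Gale, Ness all conflict with each other, so at least 4 colors are needed.
One proper 4-coloring: Dane=3, Farn=2, Lune=1, Brill=2, Corve=1, Gale=4, Holt=2, Ness=3. Every pair that conflicts lands in different colors.

4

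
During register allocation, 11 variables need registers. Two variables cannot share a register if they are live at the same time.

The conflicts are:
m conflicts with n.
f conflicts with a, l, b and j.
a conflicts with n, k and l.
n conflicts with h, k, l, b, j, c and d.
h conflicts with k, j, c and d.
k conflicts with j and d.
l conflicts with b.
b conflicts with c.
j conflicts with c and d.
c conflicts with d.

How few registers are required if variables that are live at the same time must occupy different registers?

5

n, h, j, c, d are mutually in conflict, so at least 5 registers are needed.
5 registers suffice: register 1 → {f, n}; register 2 → {m, a, b, j}; register 3 → {k, l, c}; register 4 → {d}; register 5 → {h}. Every pair that conflicts lands in different registers.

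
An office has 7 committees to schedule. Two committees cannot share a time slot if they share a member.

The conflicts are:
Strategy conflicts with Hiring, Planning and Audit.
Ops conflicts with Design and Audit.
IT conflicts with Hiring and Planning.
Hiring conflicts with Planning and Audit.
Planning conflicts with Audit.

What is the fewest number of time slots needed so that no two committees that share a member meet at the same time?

Strategy, Hiring, Planning, Audit are mutually in conflict, so at least 4 time slots are needed.
4 time slots suffice: time slot 1 → {IT, Design, Audit}; time slot 2 → {Ops, Planning}; time slot 3 → {Hiring}; time slot 4 → {Strategy}. No two conflicting committees share a time slot.

4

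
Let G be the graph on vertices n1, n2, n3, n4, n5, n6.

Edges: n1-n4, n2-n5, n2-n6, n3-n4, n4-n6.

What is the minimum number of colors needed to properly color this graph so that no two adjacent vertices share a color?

n2 and n5 are adjacent, so at least 2 colors are needed.
2 colors suffice: color 1 → {n2, n4}; color 2 → {n1, n3, n5, n6}. Every edge joins two different colors.

2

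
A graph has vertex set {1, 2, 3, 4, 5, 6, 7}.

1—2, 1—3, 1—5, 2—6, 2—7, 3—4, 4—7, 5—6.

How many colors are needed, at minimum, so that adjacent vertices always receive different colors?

The cycle 4-7-2-1-3-4 has odd length 5, so it cannot be 2-colored; at least 3 colors are needed.
3 colors suffice: color red → {2, 4, 5}; color blue → {1, 6, 7}; color green → {3}. No two adjacent vertices share a color.

3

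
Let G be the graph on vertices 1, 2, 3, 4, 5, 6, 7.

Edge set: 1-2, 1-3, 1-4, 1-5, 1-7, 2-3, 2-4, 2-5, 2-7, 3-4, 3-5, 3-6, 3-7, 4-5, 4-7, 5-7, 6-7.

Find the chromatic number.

6

1, 2, 3, 4, 5, 7 are pairwise adjacent (a clique of size 6), so at least 6 colors are needed.
One proper 6-coloring: 1=green, 2=purple, 3=red, 4=yellow, 5=orange, 6=green, 7=blue. Each edge has distinct colors on its endpoints.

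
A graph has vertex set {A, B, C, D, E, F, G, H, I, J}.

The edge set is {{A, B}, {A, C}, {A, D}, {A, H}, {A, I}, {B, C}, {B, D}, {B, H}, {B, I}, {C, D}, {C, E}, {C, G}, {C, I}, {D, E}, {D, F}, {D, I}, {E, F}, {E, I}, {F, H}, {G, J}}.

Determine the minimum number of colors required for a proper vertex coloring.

5

A, B, C, D, I are pairwise adjacent (a clique of size 5), so at least 5 colors are needed.
One proper 5-coloring: A=3, B=4, C=1, D=2, E=3, F=4, G=2, H=1, I=5, J=1. Each edge has distinct colors on its endpoints.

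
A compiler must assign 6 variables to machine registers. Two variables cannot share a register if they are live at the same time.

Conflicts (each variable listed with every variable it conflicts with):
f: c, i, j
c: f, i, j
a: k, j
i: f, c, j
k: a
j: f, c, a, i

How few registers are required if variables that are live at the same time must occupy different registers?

4

f, c, i, j pairwise conflict, so at least 4 registers are needed.
4 registers suffice: f=2, c=4, a=2, i=3, k=1, j=1. No two conflicting variables share a register.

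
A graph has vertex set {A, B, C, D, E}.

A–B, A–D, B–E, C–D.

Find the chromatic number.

B and E are adjacent, so at least 2 colors are needed.
2 colors suffice: A=2, B=1, C=2, D=1, E=2. Every edge joins two different colors.

2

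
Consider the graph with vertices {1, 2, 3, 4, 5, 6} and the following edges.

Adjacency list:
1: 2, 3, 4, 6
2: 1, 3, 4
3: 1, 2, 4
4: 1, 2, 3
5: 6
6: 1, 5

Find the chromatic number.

1, 2, 3, 4 are mutually adjacent (a clique of size 4), so at least 4 colors are needed.
4 colors suffice: color red → {1, 5}; color blue → {3, 6}; color green → {2}; color yellow → {4}. No two adjacent vertices share a color.

4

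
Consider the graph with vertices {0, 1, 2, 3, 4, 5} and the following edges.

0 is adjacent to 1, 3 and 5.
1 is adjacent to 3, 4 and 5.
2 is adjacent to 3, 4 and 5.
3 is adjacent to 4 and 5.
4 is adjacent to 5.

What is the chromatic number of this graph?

4

2, 3, 4, 5 are mutually adjacent (a clique of size 4), so at least 4 colors are needed.
4 colors suffice: color red → {3}; color blue → {5}; color green → {0, 4}; color yellow → {1, 2}. Each edge has distinct colors on its endpoints.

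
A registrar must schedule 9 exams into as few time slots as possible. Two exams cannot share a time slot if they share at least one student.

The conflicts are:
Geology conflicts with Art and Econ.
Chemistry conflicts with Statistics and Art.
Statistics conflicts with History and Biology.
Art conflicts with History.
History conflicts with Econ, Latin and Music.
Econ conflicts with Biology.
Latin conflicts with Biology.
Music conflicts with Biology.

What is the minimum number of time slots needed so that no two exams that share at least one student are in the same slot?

2

Chemistry and Statistics conflict, so at least 2 time slots are needed.
2 time slots suffice: time slot 1 → {Geology, Chemistry, History, Biology}; time slot 2 → {Statistics, Art, Econ, Latin, Music}. Each listed conflict is separated.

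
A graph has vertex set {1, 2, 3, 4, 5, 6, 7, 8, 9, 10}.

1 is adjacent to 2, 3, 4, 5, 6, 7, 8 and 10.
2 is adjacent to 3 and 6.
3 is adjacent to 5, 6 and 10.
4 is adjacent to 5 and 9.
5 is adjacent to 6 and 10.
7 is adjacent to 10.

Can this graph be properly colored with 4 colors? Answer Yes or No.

Yes

The chromatic number is 4. 1, 3, 5, 10 are mutually adjacent (a clique of size 4), so at least 4 colors are needed.
4 colors suffice: color a → {1, 9}; color b → {3, 4, 7, 8}; color c → {2, 5}; color d → {6, 10}.
That is already a proper 4-coloring.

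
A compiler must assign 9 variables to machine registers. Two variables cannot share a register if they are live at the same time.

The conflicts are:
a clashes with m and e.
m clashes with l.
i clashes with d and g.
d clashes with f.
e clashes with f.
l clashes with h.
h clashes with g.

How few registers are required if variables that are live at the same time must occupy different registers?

The cycle m-l-h-g-i-d-f-e-a-m has odd length 9, so it cannot be 2-colored; at least 3 registers are needed.
Using 3 registers: a=1, m=3, i=1, d=2, e=2, l=2, h=1, g=2, f=1. Every pair that conflicts lands in different registers.

3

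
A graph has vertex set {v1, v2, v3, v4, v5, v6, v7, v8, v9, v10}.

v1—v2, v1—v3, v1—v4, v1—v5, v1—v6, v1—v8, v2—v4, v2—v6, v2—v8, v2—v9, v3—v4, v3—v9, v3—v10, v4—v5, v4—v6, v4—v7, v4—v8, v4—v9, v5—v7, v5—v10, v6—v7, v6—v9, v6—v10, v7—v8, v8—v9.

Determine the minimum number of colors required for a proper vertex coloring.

4

v2, v4, v6, v9 form a clique, so at least 4 colors are needed.
A valid assignment using 4 colors: v1=green, v2=yellow, v3=blue, v4=red, v5=blue, v6=blue, v7=green, v8=blue, v9=green, v10=red. Each edge has distinct colors on its endpoints.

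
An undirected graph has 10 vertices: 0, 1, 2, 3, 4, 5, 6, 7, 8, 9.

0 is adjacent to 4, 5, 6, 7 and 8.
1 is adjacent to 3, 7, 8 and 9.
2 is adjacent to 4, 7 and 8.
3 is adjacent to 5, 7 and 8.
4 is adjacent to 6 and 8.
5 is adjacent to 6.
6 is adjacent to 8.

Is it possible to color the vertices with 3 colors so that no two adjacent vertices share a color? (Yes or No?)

No

0, 4, 6, 8 form a clique, so at least 4 colors are needed.
So 3 colors are not enough.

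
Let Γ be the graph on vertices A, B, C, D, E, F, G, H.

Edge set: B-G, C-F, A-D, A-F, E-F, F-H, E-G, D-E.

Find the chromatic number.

E and G are adjacent, so at least 2 colors are needed.
One proper 2-coloring: A=blue, B=blue, C=blue, D=red, E=blue, F=red, G=red, H=blue. Each edge has distinct colors on its endpoints.

2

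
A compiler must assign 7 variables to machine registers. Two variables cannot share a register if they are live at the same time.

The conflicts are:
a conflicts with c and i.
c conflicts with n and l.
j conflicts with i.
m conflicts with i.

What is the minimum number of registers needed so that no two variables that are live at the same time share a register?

2

c and n conflict, so at least 2 registers are needed.
A valid assignment using 2 registers: a=2, c=1, j=2, m=2, n=2, l=2, i=1. No two conflicting variables share a register.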